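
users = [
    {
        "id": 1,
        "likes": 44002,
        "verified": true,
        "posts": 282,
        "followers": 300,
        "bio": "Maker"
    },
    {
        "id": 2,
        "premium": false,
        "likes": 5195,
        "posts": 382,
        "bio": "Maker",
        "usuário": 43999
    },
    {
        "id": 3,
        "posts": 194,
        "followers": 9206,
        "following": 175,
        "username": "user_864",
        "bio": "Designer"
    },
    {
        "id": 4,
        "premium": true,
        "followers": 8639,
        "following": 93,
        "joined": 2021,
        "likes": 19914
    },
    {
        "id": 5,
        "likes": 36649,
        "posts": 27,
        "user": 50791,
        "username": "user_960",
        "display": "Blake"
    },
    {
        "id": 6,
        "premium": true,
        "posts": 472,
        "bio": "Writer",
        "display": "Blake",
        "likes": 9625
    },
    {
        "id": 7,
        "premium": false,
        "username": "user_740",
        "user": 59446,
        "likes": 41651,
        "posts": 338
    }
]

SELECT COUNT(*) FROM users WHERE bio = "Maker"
2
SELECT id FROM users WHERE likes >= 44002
[1]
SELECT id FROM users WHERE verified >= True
[1]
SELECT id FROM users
[1, 2, 3, 4, 5, 6, 7]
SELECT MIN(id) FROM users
1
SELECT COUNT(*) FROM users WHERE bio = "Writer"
1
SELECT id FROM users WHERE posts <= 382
[1, 2, 3, 5, 7]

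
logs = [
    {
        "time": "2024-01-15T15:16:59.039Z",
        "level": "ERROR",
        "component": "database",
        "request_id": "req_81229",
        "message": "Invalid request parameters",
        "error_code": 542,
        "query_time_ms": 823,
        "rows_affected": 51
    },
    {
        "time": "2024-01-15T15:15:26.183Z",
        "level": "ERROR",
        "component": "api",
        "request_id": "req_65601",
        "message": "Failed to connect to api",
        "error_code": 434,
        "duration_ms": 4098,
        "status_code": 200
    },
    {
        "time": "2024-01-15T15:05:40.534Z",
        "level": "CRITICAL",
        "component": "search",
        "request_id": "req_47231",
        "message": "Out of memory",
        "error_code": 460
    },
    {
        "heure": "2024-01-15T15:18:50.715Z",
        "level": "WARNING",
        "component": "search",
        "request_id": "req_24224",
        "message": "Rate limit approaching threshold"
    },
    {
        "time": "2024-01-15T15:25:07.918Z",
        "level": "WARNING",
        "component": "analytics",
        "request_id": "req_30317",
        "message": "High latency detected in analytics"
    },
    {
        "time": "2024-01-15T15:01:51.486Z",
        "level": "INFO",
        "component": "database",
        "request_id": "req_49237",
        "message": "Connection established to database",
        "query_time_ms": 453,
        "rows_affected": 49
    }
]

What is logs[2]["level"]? "CRITICAL"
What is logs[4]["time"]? "2024-01-15T15:25:07.918Z"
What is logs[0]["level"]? "ERROR"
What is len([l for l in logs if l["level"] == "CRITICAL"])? 1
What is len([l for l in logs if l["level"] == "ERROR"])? 2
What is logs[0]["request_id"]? "req_81229"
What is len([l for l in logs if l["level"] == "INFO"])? 1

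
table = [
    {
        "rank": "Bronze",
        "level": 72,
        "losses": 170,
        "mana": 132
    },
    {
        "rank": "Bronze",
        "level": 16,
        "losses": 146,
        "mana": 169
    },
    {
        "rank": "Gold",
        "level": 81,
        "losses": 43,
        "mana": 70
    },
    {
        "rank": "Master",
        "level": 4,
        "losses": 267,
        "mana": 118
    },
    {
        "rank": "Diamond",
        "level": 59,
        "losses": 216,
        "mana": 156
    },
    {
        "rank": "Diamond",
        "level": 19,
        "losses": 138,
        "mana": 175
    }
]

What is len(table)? 6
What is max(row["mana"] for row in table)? 175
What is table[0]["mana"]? 132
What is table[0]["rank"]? "Bronze"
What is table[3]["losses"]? 267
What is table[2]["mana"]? 70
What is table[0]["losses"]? 170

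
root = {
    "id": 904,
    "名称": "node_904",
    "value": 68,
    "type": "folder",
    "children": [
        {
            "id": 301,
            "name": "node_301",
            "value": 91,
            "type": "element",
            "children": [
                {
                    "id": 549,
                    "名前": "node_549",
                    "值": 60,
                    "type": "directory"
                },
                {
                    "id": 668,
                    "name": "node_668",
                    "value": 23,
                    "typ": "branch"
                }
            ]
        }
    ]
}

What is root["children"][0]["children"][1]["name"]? "node_668"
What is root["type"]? "folder"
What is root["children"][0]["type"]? "element"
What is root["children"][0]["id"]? 301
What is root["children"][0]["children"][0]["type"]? "directory"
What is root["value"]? 68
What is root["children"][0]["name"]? "node_301"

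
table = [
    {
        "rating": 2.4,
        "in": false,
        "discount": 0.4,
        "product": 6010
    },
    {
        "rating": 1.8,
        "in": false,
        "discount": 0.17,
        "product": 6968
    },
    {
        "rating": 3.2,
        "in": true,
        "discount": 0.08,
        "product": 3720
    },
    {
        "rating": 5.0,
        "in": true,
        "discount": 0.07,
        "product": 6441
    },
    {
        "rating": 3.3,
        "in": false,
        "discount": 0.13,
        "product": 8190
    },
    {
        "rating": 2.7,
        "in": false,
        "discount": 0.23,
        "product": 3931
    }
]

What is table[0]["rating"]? 2.4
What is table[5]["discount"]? 0.23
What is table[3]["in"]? True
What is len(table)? 6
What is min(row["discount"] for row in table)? 0.07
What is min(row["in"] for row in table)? False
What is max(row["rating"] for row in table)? 5.0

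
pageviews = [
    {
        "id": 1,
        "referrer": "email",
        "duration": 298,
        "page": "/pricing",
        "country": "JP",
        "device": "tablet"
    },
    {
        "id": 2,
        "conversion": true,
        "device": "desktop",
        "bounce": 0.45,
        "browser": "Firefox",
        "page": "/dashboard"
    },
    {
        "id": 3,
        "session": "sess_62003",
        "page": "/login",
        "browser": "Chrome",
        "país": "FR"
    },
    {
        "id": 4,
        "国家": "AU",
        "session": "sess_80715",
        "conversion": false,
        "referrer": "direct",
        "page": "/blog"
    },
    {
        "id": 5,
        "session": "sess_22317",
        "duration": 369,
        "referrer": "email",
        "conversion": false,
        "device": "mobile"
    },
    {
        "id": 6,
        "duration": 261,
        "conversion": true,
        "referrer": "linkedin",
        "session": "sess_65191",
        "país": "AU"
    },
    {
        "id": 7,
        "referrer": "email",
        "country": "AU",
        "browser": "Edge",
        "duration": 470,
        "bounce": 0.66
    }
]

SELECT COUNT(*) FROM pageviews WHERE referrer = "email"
3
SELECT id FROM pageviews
[1, 2, 3, 4, 5, 6, 7]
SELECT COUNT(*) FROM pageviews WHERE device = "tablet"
1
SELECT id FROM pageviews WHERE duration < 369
[1, 6]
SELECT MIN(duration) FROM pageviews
261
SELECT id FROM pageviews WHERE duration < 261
[]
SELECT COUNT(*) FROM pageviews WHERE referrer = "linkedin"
1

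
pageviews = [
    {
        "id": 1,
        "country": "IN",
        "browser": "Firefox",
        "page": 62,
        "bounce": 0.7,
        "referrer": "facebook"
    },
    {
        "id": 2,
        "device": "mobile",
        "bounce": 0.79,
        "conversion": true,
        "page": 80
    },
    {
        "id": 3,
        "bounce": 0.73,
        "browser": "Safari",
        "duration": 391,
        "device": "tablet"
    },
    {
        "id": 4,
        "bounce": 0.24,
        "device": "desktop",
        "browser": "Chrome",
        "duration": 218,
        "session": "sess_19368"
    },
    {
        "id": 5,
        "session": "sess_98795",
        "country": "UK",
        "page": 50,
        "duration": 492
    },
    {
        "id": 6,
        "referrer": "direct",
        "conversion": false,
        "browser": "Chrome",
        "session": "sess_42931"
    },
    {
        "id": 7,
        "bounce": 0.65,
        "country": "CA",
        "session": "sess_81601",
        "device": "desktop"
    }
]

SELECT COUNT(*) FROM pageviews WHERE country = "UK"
1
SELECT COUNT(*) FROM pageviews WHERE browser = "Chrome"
2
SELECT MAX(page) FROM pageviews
80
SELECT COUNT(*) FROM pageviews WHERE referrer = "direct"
1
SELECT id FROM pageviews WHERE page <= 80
[1, 2, 5]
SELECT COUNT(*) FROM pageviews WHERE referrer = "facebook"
1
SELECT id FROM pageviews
[1, 2, 3, 4, 5, 6, 7]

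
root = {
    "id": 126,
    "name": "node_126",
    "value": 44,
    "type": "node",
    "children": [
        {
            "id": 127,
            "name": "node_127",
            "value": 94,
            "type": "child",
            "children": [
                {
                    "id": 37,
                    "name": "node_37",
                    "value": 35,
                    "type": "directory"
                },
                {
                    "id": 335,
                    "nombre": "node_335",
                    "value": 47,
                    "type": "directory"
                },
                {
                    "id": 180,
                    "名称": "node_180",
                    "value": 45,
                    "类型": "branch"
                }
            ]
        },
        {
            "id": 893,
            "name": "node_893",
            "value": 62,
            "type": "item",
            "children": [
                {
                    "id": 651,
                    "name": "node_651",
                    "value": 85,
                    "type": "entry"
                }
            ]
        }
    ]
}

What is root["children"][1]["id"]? 893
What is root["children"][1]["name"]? "node_893"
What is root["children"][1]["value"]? 62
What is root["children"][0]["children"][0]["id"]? 37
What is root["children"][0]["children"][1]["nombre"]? "node_335"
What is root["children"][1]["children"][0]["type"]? "entry"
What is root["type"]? "node"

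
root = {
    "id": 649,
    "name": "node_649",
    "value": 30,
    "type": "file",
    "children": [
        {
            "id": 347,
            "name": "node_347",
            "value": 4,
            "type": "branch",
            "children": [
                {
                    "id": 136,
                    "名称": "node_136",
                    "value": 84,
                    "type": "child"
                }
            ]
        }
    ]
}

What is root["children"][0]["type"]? "branch"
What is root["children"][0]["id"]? 347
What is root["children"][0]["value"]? 4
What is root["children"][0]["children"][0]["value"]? 84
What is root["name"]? "node_649"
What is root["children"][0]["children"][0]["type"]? "child"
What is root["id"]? 649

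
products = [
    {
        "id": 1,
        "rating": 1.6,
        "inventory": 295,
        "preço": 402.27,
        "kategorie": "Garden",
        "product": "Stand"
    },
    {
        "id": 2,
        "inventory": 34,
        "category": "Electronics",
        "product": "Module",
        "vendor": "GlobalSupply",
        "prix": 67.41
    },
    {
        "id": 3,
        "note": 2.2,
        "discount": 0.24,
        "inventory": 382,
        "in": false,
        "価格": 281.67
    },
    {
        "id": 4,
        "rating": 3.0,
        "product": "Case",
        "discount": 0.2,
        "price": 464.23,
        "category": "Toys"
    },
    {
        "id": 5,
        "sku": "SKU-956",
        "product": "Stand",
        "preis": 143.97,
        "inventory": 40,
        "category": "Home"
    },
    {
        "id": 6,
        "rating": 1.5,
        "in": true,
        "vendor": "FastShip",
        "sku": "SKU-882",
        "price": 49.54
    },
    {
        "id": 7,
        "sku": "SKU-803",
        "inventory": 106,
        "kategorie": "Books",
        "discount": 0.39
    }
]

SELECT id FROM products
[1, 2, 3, 4, 5, 6, 7]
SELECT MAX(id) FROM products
7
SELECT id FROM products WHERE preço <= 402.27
[1]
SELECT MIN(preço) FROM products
402.27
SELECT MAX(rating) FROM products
3.0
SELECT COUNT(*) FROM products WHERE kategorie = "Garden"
1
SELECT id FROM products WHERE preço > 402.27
[]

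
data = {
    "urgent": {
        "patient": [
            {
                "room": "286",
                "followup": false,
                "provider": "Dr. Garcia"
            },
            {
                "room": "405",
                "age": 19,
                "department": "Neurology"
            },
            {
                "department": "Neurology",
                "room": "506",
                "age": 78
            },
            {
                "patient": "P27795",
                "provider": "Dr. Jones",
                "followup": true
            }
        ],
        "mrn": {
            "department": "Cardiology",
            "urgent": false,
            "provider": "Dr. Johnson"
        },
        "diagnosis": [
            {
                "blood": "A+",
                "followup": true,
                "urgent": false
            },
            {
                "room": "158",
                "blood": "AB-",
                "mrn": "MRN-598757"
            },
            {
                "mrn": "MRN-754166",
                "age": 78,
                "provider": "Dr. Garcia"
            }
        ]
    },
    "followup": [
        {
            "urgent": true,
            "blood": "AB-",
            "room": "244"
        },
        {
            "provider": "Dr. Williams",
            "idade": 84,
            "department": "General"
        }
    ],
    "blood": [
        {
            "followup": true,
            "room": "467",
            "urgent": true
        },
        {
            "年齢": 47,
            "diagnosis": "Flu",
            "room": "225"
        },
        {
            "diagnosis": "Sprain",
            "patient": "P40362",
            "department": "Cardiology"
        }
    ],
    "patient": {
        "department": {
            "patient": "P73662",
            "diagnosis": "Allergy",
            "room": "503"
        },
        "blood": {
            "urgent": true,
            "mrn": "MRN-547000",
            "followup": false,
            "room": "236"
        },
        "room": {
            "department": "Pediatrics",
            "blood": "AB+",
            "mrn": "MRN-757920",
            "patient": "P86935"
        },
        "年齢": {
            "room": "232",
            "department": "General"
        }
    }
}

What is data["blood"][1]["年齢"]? 47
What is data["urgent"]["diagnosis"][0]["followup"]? True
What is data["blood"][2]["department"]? "Cardiology"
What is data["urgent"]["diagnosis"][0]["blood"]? "A+"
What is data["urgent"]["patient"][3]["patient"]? "P27795"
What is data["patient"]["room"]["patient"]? "P86935"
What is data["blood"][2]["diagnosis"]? "Sprain"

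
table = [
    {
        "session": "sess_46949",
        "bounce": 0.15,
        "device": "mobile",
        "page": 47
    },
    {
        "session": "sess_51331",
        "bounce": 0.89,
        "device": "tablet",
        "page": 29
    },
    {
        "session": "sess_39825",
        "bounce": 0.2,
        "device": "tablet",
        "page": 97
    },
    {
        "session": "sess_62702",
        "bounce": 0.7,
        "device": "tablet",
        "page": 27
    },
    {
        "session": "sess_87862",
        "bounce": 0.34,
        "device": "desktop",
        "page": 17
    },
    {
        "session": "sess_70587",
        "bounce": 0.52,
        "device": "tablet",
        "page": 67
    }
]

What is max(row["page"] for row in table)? 97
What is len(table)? 6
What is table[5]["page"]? 67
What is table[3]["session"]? "sess_62702"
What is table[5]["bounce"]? 0.52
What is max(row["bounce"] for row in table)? 0.89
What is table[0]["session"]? "sess_46949"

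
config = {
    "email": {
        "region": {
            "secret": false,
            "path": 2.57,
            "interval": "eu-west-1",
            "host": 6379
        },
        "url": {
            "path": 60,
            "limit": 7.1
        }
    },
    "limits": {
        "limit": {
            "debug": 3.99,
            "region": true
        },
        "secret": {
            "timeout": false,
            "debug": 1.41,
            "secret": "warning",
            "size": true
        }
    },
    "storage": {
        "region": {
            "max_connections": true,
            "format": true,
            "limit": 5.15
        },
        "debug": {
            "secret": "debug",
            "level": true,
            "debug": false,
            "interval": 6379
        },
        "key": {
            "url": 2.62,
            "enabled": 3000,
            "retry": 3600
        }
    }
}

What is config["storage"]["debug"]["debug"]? False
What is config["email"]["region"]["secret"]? False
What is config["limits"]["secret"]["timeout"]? False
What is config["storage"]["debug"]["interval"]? 6379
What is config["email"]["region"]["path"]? 2.57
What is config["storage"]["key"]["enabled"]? 3000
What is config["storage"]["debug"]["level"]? True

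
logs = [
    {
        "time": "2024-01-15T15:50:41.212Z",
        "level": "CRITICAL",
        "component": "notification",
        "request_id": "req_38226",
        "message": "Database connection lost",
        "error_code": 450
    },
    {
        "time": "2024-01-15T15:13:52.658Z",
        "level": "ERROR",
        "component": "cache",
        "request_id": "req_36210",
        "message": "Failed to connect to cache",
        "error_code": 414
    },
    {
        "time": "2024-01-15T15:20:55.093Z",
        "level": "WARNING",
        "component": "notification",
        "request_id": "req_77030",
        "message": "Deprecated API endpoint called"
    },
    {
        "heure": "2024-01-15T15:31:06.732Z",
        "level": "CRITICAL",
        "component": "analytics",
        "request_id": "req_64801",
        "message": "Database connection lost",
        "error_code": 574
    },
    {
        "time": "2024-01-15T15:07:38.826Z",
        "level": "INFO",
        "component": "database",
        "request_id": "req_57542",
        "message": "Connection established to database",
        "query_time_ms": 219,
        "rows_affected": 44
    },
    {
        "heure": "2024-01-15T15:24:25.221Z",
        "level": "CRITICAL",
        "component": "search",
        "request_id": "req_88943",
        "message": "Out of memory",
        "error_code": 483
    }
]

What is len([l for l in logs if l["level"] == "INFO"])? 1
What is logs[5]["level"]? "CRITICAL"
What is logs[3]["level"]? "CRITICAL"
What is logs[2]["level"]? "WARNING"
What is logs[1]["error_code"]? 414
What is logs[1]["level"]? "ERROR"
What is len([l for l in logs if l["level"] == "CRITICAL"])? 3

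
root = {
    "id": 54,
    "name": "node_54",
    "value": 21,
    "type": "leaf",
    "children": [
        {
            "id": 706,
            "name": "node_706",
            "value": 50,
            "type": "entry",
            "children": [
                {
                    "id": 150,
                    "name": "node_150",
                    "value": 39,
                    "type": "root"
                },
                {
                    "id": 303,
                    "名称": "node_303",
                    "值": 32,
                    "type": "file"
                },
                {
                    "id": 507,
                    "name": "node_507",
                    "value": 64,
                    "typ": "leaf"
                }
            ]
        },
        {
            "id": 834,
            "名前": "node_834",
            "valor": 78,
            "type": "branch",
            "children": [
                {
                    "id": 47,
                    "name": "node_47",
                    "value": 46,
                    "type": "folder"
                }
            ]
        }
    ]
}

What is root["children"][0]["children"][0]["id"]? 150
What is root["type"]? "leaf"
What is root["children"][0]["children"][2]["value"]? 64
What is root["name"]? "node_54"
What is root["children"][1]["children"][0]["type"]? "folder"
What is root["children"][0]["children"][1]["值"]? 32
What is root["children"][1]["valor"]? 78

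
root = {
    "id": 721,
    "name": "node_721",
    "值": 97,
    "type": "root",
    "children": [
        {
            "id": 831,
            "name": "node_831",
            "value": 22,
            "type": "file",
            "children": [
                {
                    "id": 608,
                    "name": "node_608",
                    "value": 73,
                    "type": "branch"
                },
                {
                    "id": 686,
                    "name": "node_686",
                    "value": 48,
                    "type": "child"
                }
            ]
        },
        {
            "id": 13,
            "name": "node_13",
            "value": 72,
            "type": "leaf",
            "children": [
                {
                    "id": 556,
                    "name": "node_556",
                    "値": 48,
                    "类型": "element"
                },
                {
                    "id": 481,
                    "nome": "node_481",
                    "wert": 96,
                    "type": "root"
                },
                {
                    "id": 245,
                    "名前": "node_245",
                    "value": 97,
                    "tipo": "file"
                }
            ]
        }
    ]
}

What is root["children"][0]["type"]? "file"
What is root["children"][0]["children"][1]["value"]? 48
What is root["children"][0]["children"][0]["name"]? "node_608"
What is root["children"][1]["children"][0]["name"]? "node_556"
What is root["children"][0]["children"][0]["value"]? 73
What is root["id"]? 721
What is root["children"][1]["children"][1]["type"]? "root"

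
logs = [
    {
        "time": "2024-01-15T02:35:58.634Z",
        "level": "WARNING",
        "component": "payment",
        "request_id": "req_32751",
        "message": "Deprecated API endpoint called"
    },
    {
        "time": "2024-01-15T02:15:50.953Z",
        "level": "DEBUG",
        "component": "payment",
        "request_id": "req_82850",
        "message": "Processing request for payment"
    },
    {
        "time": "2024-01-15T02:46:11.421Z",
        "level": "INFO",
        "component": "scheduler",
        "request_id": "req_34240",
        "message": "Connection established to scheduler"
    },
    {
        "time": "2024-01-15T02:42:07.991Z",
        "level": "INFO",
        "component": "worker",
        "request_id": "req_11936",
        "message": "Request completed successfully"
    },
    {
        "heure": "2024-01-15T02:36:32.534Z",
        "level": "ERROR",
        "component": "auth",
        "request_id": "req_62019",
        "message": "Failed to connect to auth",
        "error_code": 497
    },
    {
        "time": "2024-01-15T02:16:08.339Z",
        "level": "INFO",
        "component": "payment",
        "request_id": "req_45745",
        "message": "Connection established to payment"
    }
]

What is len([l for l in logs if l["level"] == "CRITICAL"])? 0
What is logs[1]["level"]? "DEBUG"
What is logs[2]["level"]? "INFO"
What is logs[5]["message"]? "Connection established to payment"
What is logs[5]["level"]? "INFO"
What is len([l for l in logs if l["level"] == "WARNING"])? 1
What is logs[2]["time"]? "2024-01-15T02:46:11.421Z"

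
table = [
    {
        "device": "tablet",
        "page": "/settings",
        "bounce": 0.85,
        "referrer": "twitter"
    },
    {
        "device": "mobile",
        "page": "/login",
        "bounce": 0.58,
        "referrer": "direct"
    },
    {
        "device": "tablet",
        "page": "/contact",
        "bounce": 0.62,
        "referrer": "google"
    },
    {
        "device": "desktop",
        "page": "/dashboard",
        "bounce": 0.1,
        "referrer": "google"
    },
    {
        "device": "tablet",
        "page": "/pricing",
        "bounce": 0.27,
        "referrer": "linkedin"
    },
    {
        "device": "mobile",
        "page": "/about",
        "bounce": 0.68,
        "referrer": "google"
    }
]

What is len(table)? 6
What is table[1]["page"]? "/login"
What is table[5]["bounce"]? 0.68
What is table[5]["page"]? "/about"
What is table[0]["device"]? "tablet"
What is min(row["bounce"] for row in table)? 0.1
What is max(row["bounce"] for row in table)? 0.85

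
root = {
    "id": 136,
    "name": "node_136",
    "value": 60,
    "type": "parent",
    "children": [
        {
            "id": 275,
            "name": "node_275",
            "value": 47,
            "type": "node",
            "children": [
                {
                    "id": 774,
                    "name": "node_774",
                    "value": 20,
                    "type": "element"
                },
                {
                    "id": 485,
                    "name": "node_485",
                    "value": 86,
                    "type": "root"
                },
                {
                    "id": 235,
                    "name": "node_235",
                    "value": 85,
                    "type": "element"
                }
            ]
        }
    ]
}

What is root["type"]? "parent"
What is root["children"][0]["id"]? 275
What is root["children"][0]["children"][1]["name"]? "node_485"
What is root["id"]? 136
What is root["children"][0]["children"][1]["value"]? 86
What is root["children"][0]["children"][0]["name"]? "node_774"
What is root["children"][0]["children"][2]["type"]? "element"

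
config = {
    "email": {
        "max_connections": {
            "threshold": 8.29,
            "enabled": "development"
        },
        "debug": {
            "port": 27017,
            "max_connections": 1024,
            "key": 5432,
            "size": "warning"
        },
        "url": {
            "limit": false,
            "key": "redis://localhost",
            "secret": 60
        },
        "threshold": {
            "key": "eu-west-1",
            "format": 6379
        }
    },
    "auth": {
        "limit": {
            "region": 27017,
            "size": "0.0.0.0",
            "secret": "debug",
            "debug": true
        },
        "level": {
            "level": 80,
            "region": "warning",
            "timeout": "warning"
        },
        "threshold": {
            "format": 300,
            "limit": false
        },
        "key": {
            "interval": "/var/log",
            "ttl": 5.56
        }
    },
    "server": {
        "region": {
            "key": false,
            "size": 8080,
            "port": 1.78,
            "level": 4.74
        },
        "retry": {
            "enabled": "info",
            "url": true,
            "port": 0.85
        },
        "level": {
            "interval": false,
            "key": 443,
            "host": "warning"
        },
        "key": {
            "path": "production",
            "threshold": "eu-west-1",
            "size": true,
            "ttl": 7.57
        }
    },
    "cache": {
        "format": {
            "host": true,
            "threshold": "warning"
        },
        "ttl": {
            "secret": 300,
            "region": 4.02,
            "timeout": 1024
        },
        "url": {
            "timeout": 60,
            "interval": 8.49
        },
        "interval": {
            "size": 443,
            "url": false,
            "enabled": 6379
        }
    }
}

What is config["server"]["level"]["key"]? 443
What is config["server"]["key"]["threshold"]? "eu-west-1"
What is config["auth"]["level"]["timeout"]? "warning"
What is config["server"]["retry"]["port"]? 0.85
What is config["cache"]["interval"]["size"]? 443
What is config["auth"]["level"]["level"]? 80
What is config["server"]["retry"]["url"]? True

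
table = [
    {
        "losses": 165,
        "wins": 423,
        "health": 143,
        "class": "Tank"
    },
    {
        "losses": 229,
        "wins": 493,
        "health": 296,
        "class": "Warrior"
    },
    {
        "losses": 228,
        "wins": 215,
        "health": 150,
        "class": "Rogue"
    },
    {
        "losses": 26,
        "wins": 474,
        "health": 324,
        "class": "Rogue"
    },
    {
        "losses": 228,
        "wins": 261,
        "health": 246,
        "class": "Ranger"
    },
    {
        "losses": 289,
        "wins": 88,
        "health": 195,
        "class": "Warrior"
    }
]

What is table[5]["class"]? "Warrior"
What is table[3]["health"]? 324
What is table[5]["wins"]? 88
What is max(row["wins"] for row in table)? 493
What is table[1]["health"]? 296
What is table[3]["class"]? "Rogue"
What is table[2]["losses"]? 228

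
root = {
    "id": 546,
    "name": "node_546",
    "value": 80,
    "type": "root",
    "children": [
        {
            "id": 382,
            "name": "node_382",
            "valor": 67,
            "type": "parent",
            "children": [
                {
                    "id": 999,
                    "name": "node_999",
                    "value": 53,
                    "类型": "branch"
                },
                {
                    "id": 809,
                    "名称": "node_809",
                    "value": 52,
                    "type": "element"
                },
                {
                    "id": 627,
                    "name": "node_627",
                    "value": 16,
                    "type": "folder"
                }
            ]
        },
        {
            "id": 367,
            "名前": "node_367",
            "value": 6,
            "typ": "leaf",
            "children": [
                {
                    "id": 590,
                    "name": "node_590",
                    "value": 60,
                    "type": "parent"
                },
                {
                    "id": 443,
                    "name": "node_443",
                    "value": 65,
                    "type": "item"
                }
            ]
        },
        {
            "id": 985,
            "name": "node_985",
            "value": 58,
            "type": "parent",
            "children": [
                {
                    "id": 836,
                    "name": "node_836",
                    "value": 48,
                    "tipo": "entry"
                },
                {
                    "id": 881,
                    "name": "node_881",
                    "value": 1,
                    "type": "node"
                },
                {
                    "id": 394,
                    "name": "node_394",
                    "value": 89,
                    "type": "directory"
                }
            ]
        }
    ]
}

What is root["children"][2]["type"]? "parent"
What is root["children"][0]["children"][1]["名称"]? "node_809"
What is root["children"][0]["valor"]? 67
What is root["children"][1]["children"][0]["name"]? "node_590"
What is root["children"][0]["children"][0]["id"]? 999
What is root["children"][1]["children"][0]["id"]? 590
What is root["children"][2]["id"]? 985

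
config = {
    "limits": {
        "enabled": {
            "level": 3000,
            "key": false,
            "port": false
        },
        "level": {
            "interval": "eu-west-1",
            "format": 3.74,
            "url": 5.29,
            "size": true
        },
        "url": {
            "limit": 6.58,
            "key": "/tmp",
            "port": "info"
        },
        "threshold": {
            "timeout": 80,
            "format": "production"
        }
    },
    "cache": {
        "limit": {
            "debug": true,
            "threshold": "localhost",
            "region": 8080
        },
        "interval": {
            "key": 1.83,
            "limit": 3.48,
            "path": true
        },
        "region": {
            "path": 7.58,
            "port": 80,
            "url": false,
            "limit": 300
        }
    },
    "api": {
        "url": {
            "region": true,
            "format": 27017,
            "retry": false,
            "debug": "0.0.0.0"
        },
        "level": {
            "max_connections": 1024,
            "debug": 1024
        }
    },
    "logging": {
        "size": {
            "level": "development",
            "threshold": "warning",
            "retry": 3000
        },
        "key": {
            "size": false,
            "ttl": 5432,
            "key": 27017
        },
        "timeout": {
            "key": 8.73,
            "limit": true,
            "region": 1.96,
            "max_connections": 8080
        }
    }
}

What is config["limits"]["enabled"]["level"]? 3000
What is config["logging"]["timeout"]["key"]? 8.73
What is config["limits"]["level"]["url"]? 5.29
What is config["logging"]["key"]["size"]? False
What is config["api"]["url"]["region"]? True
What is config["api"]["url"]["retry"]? False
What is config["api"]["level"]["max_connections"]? 1024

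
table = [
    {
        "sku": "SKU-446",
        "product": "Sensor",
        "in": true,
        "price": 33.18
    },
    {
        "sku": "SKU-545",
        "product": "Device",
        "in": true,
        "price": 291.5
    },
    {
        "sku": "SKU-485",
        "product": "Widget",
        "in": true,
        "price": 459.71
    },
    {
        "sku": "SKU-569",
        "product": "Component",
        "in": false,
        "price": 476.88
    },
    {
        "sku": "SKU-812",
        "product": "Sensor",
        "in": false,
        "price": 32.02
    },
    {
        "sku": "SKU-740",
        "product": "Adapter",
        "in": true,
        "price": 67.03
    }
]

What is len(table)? 6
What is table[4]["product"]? "Sensor"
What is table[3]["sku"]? "SKU-569"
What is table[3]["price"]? 476.88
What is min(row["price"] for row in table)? 32.02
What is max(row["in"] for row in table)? True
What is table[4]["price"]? 32.02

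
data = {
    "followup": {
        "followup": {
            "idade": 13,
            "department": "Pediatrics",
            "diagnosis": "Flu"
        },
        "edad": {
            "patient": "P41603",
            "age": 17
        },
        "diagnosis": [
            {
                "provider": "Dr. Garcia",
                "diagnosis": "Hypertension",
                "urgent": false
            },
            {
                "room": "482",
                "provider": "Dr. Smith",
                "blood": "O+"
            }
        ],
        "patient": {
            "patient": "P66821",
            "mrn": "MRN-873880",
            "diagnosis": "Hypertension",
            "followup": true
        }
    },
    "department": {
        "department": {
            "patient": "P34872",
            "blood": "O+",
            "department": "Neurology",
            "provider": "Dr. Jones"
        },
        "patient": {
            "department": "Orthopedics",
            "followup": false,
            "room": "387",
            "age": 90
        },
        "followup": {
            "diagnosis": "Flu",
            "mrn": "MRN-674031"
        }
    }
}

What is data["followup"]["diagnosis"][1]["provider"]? "Dr. Smith"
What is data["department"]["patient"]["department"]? "Orthopedics"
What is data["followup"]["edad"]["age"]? 17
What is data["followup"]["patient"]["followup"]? True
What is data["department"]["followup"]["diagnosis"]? "Flu"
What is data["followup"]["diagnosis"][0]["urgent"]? False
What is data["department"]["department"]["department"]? "Neurology"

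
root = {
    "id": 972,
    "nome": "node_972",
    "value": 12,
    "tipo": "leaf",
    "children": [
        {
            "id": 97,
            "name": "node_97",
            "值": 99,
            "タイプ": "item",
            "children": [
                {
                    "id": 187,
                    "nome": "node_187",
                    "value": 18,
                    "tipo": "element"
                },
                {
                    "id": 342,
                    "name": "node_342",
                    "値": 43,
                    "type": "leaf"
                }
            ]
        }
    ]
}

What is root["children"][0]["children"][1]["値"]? 43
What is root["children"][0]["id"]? 97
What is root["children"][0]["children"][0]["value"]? 18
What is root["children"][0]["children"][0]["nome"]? "node_187"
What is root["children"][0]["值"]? 99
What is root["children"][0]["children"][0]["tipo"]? "element"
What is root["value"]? 12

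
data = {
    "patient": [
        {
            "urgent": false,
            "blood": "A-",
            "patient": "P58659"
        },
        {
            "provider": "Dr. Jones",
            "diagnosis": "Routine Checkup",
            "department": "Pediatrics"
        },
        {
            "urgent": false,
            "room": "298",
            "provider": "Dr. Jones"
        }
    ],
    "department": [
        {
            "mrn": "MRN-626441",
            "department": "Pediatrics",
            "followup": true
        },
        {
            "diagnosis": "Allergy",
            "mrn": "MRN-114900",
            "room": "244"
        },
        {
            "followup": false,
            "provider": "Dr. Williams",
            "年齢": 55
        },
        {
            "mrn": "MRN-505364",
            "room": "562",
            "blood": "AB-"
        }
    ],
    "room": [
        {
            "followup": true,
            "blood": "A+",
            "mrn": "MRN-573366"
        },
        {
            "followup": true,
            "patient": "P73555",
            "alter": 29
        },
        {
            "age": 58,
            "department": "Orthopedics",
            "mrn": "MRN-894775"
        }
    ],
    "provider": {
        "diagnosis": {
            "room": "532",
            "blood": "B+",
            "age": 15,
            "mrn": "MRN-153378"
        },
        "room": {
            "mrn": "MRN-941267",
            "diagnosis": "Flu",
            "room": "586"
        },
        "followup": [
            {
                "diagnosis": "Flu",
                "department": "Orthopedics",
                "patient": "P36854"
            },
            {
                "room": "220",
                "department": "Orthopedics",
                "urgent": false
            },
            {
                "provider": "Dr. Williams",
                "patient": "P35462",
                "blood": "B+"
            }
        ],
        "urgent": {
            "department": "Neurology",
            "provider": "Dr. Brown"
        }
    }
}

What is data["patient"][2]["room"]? "298"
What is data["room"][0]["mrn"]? "MRN-573366"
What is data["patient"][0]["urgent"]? False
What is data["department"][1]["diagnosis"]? "Allergy"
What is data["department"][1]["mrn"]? "MRN-114900"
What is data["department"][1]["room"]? "244"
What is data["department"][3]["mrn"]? "MRN-505364"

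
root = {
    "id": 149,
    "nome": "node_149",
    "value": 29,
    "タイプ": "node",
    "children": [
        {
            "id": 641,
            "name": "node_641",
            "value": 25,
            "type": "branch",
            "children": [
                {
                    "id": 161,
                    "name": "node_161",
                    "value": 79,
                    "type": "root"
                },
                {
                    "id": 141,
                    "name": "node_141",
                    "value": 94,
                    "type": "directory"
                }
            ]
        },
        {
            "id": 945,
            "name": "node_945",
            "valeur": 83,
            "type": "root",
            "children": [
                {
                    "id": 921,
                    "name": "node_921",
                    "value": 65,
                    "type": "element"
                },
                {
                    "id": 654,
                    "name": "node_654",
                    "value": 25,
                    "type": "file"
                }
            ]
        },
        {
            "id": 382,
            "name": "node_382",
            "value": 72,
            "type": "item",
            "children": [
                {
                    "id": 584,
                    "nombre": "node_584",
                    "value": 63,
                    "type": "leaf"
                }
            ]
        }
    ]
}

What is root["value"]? 29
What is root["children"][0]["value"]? 25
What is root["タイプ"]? "node"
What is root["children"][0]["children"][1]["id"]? 141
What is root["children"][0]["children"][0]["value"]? 79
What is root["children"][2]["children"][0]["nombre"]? "node_584"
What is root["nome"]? "node_149"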